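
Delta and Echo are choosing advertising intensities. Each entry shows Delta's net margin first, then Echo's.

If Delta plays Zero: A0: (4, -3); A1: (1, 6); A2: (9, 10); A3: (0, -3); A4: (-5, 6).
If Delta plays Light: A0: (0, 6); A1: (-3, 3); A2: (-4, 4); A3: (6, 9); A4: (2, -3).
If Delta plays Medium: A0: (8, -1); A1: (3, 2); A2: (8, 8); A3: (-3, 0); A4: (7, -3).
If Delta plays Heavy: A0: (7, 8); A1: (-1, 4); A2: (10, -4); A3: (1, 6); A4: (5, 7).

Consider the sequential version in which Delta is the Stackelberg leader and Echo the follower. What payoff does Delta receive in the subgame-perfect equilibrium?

Backward induction with Delta moving first.
- Zero: Echo compares -3, 6, 10, -3, 6 and picks A2; Delta would get 9.
- Light: Echo compares 6, 3, 4, 9, -3 and picks A3; Delta would get 6.
- Medium: Echo compares -1, 2, 8, 0, -3 and picks A2; Delta would get 8.
- Heavy: Echo compares 8, 4, -4, 6, 7 and picks A0; Delta would get 7.
Maximizing over 9, 6, 8, 7, Delta chooses Zero. Subgame-perfect outcome: (Zero, A2) with payoffs (9, 10).

9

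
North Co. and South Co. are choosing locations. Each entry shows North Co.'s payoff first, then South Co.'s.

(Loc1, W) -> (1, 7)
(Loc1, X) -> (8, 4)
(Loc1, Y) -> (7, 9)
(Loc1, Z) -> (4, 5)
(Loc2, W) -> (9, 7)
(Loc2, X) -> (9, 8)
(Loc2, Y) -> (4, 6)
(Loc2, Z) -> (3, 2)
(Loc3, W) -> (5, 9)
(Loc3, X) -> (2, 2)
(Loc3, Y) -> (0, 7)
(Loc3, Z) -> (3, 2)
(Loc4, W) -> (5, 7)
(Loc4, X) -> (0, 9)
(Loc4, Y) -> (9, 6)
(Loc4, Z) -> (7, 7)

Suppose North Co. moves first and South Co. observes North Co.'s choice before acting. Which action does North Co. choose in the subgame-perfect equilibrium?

Loc2

Backward induction with North Co. moving first.
- Loc1: South Co. compares 7, 4, 9, 5 and picks Y; North Co. would get 7.
- Loc2: South Co. compares 7, 8, 6, 2 and picks X; North Co. would get 9.
- Loc3: South Co. compares 9, 2, 7, 2 and picks W; North Co. would get 5.
- Loc4: South Co. compares 7, 9, 6, 7 and picks X; North Co. would get 0.
Maximizing over 7, 9, 5, 0, North Co. chooses Loc2. Subgame-perfect outcome: (Loc2, X) with payoffs (9, 8).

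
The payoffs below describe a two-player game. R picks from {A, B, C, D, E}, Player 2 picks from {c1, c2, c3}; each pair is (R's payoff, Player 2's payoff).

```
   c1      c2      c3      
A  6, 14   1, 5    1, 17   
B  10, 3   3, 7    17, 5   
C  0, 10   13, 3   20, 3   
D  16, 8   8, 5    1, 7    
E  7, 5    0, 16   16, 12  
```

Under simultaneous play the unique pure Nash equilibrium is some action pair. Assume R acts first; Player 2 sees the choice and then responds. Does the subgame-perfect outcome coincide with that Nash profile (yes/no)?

yes

Work backward from Player 2's decision.
- A → Player 2 plays c3 (best of 14, 5, 17); R gets 1.
- B → Player 2 plays c2 (best of 3, 7, 5); R gets 3.
- C → Player 2 plays c1 (best of 10, 3, 3); R gets 0.
- D → Player 2 plays c1 (best of 8, 5, 7); R gets 16.
- E → Player 2 plays c2 (best of 5, 16, 12); R gets 0.
Among 1, 3, 0, 16, 0, the best is 16 at D. Subgame-perfect outcome: (D, c1) with payoffs (16, 8).
Now find the simultaneous Nash equilibrium.
R's best replies: c1→D; c2→C; c3→C.
Player 2's best replies: A→c3; B→c2; C→c1; D→c1; E→c2.
The unique mutual best reply is (D, c1), giving (16, 8).
Sequential outcome (D, c1) coincides with the Nash profile (D, c1).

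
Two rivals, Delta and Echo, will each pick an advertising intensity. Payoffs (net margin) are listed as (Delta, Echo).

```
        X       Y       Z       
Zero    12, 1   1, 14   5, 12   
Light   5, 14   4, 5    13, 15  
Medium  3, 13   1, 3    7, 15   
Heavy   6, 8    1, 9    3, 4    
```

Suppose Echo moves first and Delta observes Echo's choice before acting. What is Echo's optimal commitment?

Z

Backward induction with Echo moving first.
- X → Delta plays Zero (best of 12, 5, 3, 6); Echo gets 1.
- Y → Delta plays Light (best of 1, 4, 1, 1); Echo gets 5.
- Z → Delta plays Light (best of 5, 13, 7, 3); Echo gets 15.
Echo's induced payoffs are 1, 5, 15, so Echo commits to Z. Subgame-perfect outcome: (Light, Z) with payoffs (13, 15).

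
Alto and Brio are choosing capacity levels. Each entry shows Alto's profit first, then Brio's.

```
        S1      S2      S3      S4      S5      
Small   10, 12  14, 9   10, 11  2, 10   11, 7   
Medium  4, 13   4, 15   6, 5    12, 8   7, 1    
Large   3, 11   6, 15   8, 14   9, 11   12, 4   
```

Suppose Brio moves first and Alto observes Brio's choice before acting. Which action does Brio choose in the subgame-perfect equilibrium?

S1

Backward induction with Brio moving first.
- S1 → Alto plays Small (best of 10, 4, 3); Brio gets 12.
- S2 → Alto plays Small (best of 14, 4, 6); Brio gets 9.
- S3 → Alto plays Small (best of 10, 6, 8); Brio gets 11.
- S4 → Alto plays Medium (best of 2, 12, 9); Brio gets 8.
- S5 → Alto plays Large (best of 11, 7, 12); Brio gets 4.
Maximizing over 12, 9, 11, 8, 4, Brio chooses S1. Subgame-perfect outcome: (Small, S1) with payoffs (10, 12).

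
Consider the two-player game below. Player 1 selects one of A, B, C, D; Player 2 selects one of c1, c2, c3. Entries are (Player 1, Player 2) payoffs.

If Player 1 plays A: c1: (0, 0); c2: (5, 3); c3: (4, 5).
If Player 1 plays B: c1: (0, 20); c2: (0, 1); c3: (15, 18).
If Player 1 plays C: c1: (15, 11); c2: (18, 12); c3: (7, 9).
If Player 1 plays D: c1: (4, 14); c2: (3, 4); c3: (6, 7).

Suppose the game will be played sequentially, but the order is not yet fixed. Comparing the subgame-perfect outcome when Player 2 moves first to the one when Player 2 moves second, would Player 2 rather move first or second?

If Player 1 leads: Player 2's best replies are A→c3, B→c1, C→c2, D→c1; Player 1's induced payoffs 4, 0, 18, 4; outcome (C, c2), payoffs (18, 12).
If Player 2 leads: Player 1's best replies are c1→C, c2→C, c3→B; Player 2's induced payoffs 11, 12, 18; outcome (B, c3), payoffs (15, 18).
Player 2 gets 18 moving first and 12 moving second, so Player 2 prefers to move first.

first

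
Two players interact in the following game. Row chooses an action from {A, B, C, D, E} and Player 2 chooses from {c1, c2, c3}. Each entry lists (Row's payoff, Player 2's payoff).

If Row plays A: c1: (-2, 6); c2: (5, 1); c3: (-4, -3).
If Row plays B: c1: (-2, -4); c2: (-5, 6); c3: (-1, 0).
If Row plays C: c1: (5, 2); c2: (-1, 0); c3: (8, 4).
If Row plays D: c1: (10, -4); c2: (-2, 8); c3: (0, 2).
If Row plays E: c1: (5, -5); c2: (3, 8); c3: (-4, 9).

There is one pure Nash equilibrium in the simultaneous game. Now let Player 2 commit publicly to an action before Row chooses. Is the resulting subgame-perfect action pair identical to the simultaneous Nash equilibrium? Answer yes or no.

yes

Backward induction with Player 2 moving first.
- c1: BR = D, leader payoff -4.
- c2: BR = A, leader payoff 1.
- c3: BR = C, leader payoff 4.
Among -4, 1, 4, the best is 4 at c3. Subgame-perfect outcome: (C, c3) with payoffs (8, 4).
For the simultaneous game, intersect best replies.
Row's best replies: c1→D; c2→A; c3→C.
Player 2's best replies: A→c1; B→c2; C→c3; D→c2; E→c3.
The unique mutual best reply is (C, c3), giving (8, 4).
Sequential outcome (C, c3) coincides with the Nash profile (C, c3).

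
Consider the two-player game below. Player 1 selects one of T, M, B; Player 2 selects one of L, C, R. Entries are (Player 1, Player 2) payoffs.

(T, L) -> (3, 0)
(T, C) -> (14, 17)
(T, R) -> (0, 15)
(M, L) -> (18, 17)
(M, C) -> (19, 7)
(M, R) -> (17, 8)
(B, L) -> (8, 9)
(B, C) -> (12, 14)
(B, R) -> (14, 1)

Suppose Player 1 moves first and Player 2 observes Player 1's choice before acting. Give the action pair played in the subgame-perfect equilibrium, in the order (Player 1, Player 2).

(M, L)

Work backward from Player 2's decision.
- T → Player 2 plays C (best of 0, 17, 15); Player 1 gets 14.
- M → Player 2 plays L (best of 17, 7, 8); Player 1 gets 18.
- B → Player 2 plays C (best of 9, 14, 1); Player 1 gets 12.
Maximizing over 14, 18, 12, Player 1 chooses M. Subgame-perfect outcome: (M, L) with payoffs (18, 17).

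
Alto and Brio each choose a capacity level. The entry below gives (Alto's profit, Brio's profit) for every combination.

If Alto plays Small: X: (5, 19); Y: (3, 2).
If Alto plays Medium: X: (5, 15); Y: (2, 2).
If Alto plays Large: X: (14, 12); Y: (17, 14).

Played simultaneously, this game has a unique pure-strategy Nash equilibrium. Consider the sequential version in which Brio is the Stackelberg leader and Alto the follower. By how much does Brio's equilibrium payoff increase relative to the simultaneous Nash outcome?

0

Work backward from Alto's decision.
- X → Alto plays Large (best of 5, 5, 14); Brio gets 12.
- Y → Alto plays Large (best of 3, 2, 17); Brio gets 14.
Among 12, 14, the best is 14 at Y. Subgame-perfect outcome: (Large, Y) with payoffs (17, 14).
For the simultaneous game, intersect best replies.
Alto's best replies: X→Large; Y→Large.
Brio's best replies: Small→X; Medium→X; Large→Y.
The unique mutual best reply is (Large, Y), giving (17, 14).
Brio's commitment gain: 14 − 14 = 0.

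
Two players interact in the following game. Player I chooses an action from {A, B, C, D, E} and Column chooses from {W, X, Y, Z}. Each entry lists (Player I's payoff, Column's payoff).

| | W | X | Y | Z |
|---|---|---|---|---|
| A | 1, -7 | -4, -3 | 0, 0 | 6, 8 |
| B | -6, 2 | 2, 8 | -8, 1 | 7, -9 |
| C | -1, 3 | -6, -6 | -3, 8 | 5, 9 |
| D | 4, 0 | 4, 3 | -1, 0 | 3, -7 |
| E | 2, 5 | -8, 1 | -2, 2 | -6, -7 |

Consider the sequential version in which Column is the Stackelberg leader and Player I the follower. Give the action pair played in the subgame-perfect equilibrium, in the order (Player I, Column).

Player I best-responds to each possible Column move:
- W: Player I compares 1, -6, -1, 4, 2 and picks D; Column would get 0.
- X: Player I compares -4, 2, -6, 4, -8 and picks D; Column would get 3.
- Y: Player I compares 0, -8, -3, -1, -2 and picks A; Column would get 0.
- Z: Player I compares 6, 7, 5, 3, -6 and picks B; Column would get -9.
Column's induced payoffs are 0, 3, 0, -9, so Column commits to X. Subgame-perfect outcome: (D, X) with payoffs (4, 3).

(D, X)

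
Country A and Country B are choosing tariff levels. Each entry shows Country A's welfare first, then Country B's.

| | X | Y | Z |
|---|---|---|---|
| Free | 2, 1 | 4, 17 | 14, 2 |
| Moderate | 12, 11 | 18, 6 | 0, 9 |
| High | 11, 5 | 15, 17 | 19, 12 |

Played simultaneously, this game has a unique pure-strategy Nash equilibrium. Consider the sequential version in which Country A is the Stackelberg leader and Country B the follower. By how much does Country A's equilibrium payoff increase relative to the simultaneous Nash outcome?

3

Backward induction with Country A moving first.
- Free → Country B plays Y (best of 1, 17, 2); Country A gets 4.
- Moderate → Country B plays X (best of 11, 6, 9); Country A gets 12.
- High → Country B plays Y (best of 5, 17, 12); Country A gets 15.
Country A's induced payoffs are 4, 12, 15, so Country A commits to High. Subgame-perfect outcome: (High, Y) with payoffs (15, 17).
Now find the simultaneous Nash equilibrium.
Country A's best replies: X→Moderate; Y→Moderate; Z→High.
Country B's best replies: Free→Y; Moderate→X; High→Y.
Only (Moderate, X) has each player best-responding; Nash payoffs (12, 11).
Country A's commitment gain: 15 − 12 = 3.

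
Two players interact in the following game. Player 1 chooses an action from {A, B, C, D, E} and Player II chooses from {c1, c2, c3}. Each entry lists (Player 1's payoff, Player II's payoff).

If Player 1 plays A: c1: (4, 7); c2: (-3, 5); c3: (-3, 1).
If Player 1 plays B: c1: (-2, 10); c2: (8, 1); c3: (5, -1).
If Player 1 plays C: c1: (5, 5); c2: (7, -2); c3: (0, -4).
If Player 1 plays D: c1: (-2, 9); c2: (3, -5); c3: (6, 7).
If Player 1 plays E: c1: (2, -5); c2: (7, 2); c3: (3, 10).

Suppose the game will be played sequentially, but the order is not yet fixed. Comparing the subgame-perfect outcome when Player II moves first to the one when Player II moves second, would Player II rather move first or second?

first

If Player 1 leads: Player II's best replies are A→c1, B→c1, C→c1, D→c1, E→c3; Player 1's induced payoffs 4, -2, 5, -2, 3; outcome (C, c1), payoffs (5, 5).
If Player II leads: Player 1's best replies are c1→C, c2→B, c3→D; Player II's induced payoffs 5, 1, 7; outcome (D, c3), payoffs (6, 7).
Player II gets 7 moving first and 5 moving second, so Player II prefers to move first.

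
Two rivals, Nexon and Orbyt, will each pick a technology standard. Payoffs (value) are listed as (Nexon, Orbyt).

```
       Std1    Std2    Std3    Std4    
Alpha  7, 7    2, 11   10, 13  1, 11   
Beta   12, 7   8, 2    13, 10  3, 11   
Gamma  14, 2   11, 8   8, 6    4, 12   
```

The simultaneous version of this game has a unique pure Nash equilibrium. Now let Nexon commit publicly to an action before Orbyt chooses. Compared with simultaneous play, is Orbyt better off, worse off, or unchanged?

Orbyt best-responds to each possible Nexon move:
- Alpha: Orbyt compares 7, 11, 13, 11 and picks Std3; Nexon would get 10.
- Beta: Orbyt compares 7, 2, 10, 11 and picks Std4; Nexon would get 3.
- Gamma: Orbyt compares 2, 8, 6, 12 and picks Std4; Nexon would get 4.
Maximizing over 10, 3, 4, Nexon chooses Alpha. Subgame-perfect outcome: (Alpha, Std3) with payoffs (10, 13).
Now find the simultaneous Nash equilibrium.
Nexon's best replies: Std1→Gamma; Std2→Gamma; Std3→Beta; Std4→Gamma.
Orbyt's best replies: Alpha→Std3; Beta→Std4; Gamma→Std4.
The unique mutual best reply is (Gamma, Std4), giving (4, 12).
Orbyt earns 13 sequentially versus 12 at the Nash outcome: better off.

better off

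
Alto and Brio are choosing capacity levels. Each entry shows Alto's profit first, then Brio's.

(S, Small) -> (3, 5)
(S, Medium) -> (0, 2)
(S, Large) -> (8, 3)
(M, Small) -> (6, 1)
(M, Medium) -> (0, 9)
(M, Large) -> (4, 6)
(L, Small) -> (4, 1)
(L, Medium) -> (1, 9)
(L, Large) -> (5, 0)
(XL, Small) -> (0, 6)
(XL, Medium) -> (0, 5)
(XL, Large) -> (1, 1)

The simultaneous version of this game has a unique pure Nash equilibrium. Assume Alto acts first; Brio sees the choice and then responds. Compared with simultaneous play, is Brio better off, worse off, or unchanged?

worse off

Solve by backward induction (Alto leads).
- S → Brio plays Small (best of 5, 2, 3); Alto gets 3.
- M → Brio plays Medium (best of 1, 9, 6); Alto gets 0.
- L → Brio plays Medium (best of 1, 9, 0); Alto gets 1.
- XL → Brio plays Small (best of 6, 5, 1); Alto gets 0.
Maximizing over 3, 0, 1, 0, Alto chooses S. Subgame-perfect outcome: (S, Small) with payoffs (3, 5).
For the simultaneous game, intersect best replies.
Alto's best replies: Small→M; Medium→L; Large→S.
Brio's best replies: S→Small; M→Medium; L→Medium; XL→Small.
Only (L, Medium) has each player best-responding; Nash payoffs (1, 9).
Brio earns 5 sequentially versus 9 at the Nash outcome: worse off.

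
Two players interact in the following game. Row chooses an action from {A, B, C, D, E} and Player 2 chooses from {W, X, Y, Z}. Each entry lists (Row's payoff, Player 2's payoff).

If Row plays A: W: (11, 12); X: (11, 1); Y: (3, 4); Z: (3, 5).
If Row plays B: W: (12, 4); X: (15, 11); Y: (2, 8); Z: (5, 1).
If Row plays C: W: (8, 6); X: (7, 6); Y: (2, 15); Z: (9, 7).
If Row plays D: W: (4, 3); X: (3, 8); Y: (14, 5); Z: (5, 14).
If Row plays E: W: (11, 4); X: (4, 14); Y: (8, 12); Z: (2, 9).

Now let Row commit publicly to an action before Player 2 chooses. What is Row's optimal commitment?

Work backward from Player 2's decision.
- A: BR = W, leader payoff 11.
- B: BR = X, leader payoff 15.
- C: BR = Y, leader payoff 2.
- D: BR = Z, leader payoff 5.
- E: BR = X, leader payoff 4.
Among 11, 15, 2, 5, 4, the best is 15 at B. Subgame-perfect outcome: (B, X) with payoffs (15, 11).

B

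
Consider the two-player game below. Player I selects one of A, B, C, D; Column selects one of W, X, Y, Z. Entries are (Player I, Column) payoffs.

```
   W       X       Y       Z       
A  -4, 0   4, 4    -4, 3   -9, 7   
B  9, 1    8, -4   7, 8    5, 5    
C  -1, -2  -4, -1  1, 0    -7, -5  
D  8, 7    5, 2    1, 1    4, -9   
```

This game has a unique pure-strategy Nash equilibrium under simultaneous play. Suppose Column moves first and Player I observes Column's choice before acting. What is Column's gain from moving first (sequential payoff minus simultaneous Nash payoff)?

Work backward from Player I's decision.
- W: Player I compares -4, 9, -1, 8 and picks B; Column would get 1.
- X: Player I compares 4, 8, -4, 5 and picks B; Column would get -4.
- Y: Player I compares -4, 7, 1, 1 and picks B; Column would get 8.
- Z: Player I compares -9, 5, -7, 4 and picks B; Column would get 5.
Maximizing over 1, -4, 8, 5, Column chooses Y. Subgame-perfect outcome: (B, Y) with payoffs (7, 8).
For the simultaneous game, intersect best replies.
Player I's best replies: W→B; X→B; Y→B; Z→B.
Column's best replies: A→Z; B→Y; C→Y; D→W.
Only (B, Y) has each player best-responding; Nash payoffs (7, 8).
Column's commitment gain: 8 − 8 = 0.

0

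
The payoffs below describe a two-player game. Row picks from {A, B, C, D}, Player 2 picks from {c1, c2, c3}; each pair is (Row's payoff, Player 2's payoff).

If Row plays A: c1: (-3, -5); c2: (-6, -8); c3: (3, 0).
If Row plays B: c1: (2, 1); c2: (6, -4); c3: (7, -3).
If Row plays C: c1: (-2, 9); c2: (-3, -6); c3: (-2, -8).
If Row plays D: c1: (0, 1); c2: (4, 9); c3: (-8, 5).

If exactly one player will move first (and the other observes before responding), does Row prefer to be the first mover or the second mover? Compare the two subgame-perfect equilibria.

If Row leads: Player 2's best replies are A→c3, B→c1, C→c1, D→c2; Row's induced payoffs 3, 2, -2, 4; outcome (D, c2), payoffs (4, 9).
If Player 2 leads: Row's best replies are c1→B, c2→B, c3→B; Player 2's induced payoffs 1, -4, -3; outcome (B, c1), payoffs (2, 1).
Row gets 4 moving first and 2 moving second, so Row prefers to move first.

first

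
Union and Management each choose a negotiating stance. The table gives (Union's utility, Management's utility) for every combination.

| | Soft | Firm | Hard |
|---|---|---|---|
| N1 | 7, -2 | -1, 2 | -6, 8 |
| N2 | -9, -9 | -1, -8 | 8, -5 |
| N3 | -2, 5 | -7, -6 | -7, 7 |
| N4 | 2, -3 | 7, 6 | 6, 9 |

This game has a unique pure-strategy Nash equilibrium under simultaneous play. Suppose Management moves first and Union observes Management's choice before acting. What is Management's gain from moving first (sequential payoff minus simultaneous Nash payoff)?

Backward induction with Management moving first.
- Soft: BR = N1, leader payoff -2.
- Firm: BR = N4, leader payoff 6.
- Hard: BR = N2, leader payoff -5.
Among -2, 6, -5, the best is 6 at Firm. Subgame-perfect outcome: (N4, Firm) with payoffs (7, 6).
Under simultaneous play:
Union's best replies: Soft→N1; Firm→N4; Hard→N2.
Management's best replies: N1→Hard; N2→Hard; N3→Hard; N4→Hard.
The unique mutual best reply is (N2, Hard), giving (8, -5).
Management's commitment gain: 6 − -5 = 11.

11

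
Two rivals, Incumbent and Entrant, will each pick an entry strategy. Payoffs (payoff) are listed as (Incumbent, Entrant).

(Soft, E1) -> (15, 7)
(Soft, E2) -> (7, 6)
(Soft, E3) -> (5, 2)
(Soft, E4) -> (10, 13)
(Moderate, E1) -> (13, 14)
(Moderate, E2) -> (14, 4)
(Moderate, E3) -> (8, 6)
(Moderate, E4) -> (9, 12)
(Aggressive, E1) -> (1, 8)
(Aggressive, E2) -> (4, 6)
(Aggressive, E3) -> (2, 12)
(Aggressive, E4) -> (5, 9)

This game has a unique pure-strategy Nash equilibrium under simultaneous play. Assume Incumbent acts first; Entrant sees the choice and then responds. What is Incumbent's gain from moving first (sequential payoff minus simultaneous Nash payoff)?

3

Backward induction with Incumbent moving first.
- Soft: Entrant compares 7, 6, 2, 13 and picks E4; Incumbent would get 10.
- Moderate: Entrant compares 14, 4, 6, 12 and picks E1; Incumbent would get 13.
- Aggressive: Entrant compares 8, 6, 12, 9 and picks E3; Incumbent would get 2.
Incumbent's induced payoffs are 10, 13, 2, so Incumbent commits to Moderate. Subgame-perfect outcome: (Moderate, E1) with payoffs (13, 14).
Under simultaneous play:
Incumbent's best replies: E1→Soft; E2→Moderate; E3→Moderate; E4→Soft.
Entrant's best replies: Soft→E4; Moderate→E1; Aggressive→E3.
The unique mutual best reply is (Soft, E4), giving (10, 13).
Incumbent's commitment gain: 13 − 10 = 3.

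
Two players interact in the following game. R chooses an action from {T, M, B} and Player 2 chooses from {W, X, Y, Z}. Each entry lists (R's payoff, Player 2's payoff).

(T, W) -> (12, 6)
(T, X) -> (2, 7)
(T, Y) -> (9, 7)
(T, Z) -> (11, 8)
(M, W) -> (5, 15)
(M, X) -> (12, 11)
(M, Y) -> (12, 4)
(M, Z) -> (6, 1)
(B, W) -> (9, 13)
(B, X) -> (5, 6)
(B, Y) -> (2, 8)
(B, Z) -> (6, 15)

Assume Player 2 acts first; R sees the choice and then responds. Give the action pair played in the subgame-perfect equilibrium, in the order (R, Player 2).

R best-responds to each possible Player 2 move:
- W → R plays T (best of 12, 5, 9); Player 2 gets 6.
- X → R plays M (best of 2, 12, 5); Player 2 gets 11.
- Y → R plays M (best of 9, 12, 2); Player 2 gets 4.
- Z → R plays T (best of 11, 6, 6); Player 2 gets 8.
Player 2's induced payoffs are 6, 11, 4, 8, so Player 2 commits to X. Subgame-perfect outcome: (M, X) with payoffs (12, 11).

(M, X)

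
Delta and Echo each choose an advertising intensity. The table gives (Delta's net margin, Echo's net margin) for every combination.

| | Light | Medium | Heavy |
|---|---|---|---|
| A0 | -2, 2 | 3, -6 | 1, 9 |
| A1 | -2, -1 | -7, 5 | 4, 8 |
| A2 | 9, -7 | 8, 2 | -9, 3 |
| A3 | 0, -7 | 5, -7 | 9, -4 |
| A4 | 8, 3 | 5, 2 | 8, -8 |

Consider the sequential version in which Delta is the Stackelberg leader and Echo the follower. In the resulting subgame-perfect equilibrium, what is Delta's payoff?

9

Backward induction with Delta moving first.
- A0: BR = Heavy, leader payoff 1.
- A1: BR = Heavy, leader payoff 4.
- A2: BR = Heavy, leader payoff -9.
- A3: BR = Heavy, leader payoff 9.
- A4: BR = Light, leader payoff 8.
Maximizing over 1, 4, -9, 9, 8, Delta chooses A3. Subgame-perfect outcome: (A3, Heavy) with payoffs (9, -4).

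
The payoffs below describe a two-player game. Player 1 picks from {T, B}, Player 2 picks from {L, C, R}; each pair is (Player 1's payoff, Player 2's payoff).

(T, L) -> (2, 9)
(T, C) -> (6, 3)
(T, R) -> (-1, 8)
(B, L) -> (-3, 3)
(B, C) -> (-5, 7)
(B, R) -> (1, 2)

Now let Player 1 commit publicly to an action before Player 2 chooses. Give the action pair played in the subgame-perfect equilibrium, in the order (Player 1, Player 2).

Work backward from Player 2's decision.
- T → Player 2 plays L (best of 9, 3, 8); Player 1 gets 2.
- B → Player 2 plays C (best of 3, 7, 2); Player 1 gets -5.
Player 1's induced payoffs are 2, -5, so Player 1 commits to T. Subgame-perfect outcome: (T, L) with payoffs (2, 9).

(T, L)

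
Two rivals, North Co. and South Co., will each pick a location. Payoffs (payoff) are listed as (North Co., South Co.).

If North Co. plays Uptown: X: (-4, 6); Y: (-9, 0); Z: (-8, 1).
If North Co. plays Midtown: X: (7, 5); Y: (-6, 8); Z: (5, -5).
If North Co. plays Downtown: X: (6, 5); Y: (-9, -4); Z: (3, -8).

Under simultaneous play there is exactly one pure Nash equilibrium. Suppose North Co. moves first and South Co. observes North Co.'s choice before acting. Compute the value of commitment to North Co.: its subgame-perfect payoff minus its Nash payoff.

Backward induction with North Co. moving first.
- Uptown → South Co. plays X (best of 6, 0, 1); North Co. gets -4.
- Midtown → South Co. plays Y (best of 5, 8, -5); North Co. gets -6.
- Downtown → South Co. plays X (best of 5, -4, -8); North Co. gets 6.
North Co.'s induced payoffs are -4, -6, 6, so North Co. commits to Downtown. Subgame-perfect outcome: (Downtown, X) with payoffs (6, 5).
For the simultaneous game, intersect best replies.
North Co.'s best replies: X→Midtown; Y→Midtown; Z→Midtown.
South Co.'s best replies: Uptown→X; Midtown→Y; Downtown→X.
Only (Midtown, Y) has each player best-responding; Nash payoffs (-6, 8).
North Co.'s commitment gain: 6 − -6 = 12.

12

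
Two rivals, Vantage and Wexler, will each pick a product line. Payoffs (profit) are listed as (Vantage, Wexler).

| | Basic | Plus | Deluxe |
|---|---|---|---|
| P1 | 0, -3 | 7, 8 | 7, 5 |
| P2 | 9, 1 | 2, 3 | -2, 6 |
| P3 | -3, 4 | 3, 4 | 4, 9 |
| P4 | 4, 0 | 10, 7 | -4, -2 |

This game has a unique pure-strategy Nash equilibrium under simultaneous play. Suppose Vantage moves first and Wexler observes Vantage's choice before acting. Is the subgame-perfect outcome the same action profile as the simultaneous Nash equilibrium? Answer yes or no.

yes

Solve by backward induction (Vantage leads).
- P1: Wexler compares -3, 8, 5 and picks Plus; Vantage would get 7.
- P2: Wexler compares 1, 3, 6 and picks Deluxe; Vantage would get -2.
- P3: Wexler compares 4, 4, 9 and picks Deluxe; Vantage would get 4.
- P4: Wexler compares 0, 7, -2 and picks Plus; Vantage would get 10.
Among 7, -2, 4, 10, the best is 10 at P4. Subgame-perfect outcome: (P4, Plus) with payoffs (10, 7).
Now find the simultaneous Nash equilibrium.
Vantage's best replies: Basic→P2; Plus→P4; Deluxe→P1.
Wexler's best replies: P1→Plus; P2→Deluxe; P3→Deluxe; P4→Plus.
Only (P4, Plus) has each player best-responding; Nash payoffs (10, 7).
Sequential outcome (P4, Plus) coincides with the Nash profile (P4, Plus).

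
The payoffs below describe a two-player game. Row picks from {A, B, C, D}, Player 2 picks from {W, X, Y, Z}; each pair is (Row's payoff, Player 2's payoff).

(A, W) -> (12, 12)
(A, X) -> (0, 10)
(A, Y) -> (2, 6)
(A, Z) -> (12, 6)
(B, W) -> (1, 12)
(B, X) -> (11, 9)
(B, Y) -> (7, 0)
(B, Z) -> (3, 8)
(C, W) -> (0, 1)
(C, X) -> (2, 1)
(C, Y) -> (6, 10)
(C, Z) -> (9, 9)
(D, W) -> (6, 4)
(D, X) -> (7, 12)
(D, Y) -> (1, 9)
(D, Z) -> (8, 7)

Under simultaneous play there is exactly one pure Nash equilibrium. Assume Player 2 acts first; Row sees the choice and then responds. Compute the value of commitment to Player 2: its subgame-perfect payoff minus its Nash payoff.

Solve by backward induction (Player 2 leads).
- W: BR = A, leader payoff 12.
- X: BR = B, leader payoff 9.
- Y: BR = B, leader payoff 0.
- Z: BR = A, leader payoff 6.
Player 2's induced payoffs are 12, 9, 0, 6, so Player 2 commits to W. Subgame-perfect outcome: (A, W) with payoffs (12, 12).
Now find the simultaneous Nash equilibrium.
Row's best replies: W→A; X→B; Y→B; Z→A.
Player 2's best replies: A→W; B→W; C→Y; D→X.
The unique mutual best reply is (A, W), giving (12, 12).
Player 2's commitment gain: 12 − 12 = 0.

0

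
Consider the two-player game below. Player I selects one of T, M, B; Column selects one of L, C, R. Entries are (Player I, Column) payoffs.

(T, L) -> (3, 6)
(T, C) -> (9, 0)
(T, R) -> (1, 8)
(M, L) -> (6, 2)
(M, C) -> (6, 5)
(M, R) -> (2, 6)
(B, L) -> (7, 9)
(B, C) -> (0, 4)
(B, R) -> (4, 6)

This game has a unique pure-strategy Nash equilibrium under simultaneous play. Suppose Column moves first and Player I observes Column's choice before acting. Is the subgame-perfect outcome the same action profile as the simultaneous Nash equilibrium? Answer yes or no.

yes

Solve by backward induction (Column leads).
- L: Player I compares 3, 6, 7 and picks B; Column would get 9.
- C: Player I compares 9, 6, 0 and picks T; Column would get 0.
- R: Player I compares 1, 2, 4 and picks B; Column would get 6.
Among 9, 0, 6, the best is 9 at L. Subgame-perfect outcome: (B, L) with payoffs (7, 9).
Under simultaneous play:
Player I's best replies: L→B; C→T; R→B.
Column's best replies: T→R; M→R; B→L.
The unique mutual best reply is (B, L), giving (7, 9).
Sequential outcome (B, L) coincides with the Nash profile (B, L).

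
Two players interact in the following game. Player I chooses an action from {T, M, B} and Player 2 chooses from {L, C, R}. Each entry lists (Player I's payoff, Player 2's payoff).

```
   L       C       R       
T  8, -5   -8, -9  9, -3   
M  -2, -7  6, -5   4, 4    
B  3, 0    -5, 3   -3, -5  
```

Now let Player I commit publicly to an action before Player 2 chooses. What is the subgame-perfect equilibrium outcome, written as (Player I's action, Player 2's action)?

(T, R)

Player 2 best-responds to each possible Player I move:
- T → Player 2 plays R (best of -5, -9, -3); Player I gets 9.
- M → Player 2 plays R (best of -7, -5, 4); Player I gets 4.
- B → Player 2 plays C (best of 0, 3, -5); Player I gets -5.
Among 9, 4, -5, the best is 9 at T. Subgame-perfect outcome: (T, R) with payoffs (9, -3).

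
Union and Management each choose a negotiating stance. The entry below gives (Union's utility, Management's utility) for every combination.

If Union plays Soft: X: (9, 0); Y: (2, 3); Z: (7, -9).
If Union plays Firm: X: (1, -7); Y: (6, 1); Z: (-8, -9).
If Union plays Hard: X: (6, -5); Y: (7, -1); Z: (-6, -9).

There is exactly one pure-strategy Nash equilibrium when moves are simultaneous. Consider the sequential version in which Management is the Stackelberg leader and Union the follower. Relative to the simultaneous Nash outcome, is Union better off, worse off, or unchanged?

better off

Union best-responds to each possible Management move:
- X: BR = Soft, leader payoff 0.
- Y: BR = Hard, leader payoff -1.
- Z: BR = Soft, leader payoff -9.
Among 0, -1, -9, the best is 0 at X. Subgame-perfect outcome: (Soft, X) with payoffs (9, 0).
For the simultaneous game, intersect best replies.
Union's best replies: X→Soft; Y→Hard; Z→Soft.
Management's best replies: Soft→Y; Firm→Y; Hard→Y.
The unique mutual best reply is (Hard, Y), giving (7, -1).
Union earns 9 sequentially versus 7 at the Nash outcome: better off.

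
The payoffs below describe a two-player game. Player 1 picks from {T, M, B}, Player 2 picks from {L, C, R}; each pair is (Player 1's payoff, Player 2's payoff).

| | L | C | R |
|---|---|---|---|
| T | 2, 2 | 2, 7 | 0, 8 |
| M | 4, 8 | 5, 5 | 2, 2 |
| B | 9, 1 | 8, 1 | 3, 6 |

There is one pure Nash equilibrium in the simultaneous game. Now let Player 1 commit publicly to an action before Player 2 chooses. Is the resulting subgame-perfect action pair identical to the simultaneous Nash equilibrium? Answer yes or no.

Solve by backward induction (Player 1 leads).
- T: BR = R, leader payoff 0.
- M: BR = L, leader payoff 4.
- B: BR = R, leader payoff 3.
Among 0, 4, 3, the best is 4 at M. Subgame-perfect outcome: (M, L) with payoffs (4, 8).
Now find the simultaneous Nash equilibrium.
Player 1's best replies: L→B; C→B; R→B.
Player 2's best replies: T→R; M→L; B→R.
The unique mutual best reply is (B, R), giving (3, 6).
Sequential outcome (M, L) differs from the Nash profile (B, R).

no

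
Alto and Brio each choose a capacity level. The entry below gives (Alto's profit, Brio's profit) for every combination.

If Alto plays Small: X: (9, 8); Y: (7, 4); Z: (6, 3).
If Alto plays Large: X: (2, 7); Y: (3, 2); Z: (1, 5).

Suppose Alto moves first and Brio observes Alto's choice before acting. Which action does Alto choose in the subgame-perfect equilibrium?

Solve by backward induction (Alto leads).
- Small: Brio compares 8, 4, 3 and picks X; Alto would get 9.
- Large: Brio compares 7, 2, 5 and picks X; Alto would get 2.
Alto's induced payoffs are 9, 2, so Alto commits to Small. Subgame-perfect outcome: (Small, X) with payoffs (9, 8).

Small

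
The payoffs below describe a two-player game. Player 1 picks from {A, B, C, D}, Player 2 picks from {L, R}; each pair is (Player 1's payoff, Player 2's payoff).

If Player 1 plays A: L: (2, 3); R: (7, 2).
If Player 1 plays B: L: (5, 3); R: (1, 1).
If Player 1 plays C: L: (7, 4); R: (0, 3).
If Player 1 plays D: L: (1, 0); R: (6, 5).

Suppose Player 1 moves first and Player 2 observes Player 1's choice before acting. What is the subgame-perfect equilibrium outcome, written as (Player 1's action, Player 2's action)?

Work backward from Player 2's decision.
- A: BR = L, leader payoff 2.
- B: BR = L, leader payoff 5.
- C: BR = L, leader payoff 7.
- D: BR = R, leader payoff 6.
Player 1's induced payoffs are 2, 5, 7, 6, so Player 1 commits to C. Subgame-perfect outcome: (C, L) with payoffs (7, 4).

(C, L)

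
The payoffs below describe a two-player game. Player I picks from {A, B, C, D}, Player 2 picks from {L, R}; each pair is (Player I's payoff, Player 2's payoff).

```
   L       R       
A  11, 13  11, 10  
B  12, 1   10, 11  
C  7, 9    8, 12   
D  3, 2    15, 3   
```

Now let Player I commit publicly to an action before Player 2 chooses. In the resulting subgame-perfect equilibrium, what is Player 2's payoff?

Solve by backward induction (Player I leads).
- A: BR = L, leader payoff 11.
- B: BR = R, leader payoff 10.
- C: BR = R, leader payoff 8.
- D: BR = R, leader payoff 15.
Player I's induced payoffs are 11, 10, 8, 15, so Player I commits to D. Subgame-perfect outcome: (D, R) with payoffs (15, 3).

3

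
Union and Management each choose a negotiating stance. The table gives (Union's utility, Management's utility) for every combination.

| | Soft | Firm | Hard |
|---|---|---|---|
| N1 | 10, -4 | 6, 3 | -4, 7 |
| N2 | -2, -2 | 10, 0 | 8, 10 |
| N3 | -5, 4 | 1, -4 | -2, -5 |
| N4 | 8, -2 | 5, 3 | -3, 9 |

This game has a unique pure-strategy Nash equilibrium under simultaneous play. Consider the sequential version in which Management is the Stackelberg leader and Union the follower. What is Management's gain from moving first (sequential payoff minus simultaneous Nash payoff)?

0

Solve by backward induction (Management leads).
- Soft: BR = N1, leader payoff -4.
- Firm: BR = N2, leader payoff 0.
- Hard: BR = N2, leader payoff 10.
Among -4, 0, 10, the best is 10 at Hard. Subgame-perfect outcome: (N2, Hard) with payoffs (8, 10).
Now find the simultaneous Nash equilibrium.
Union's best replies: Soft→N1; Firm→N2; Hard→N2.
Management's best replies: N1→Hard; N2→Hard; N3→Soft; N4→Hard.
The unique mutual best reply is (N2, Hard), giving (8, 10).
Management's commitment gain: 10 − 10 = 0.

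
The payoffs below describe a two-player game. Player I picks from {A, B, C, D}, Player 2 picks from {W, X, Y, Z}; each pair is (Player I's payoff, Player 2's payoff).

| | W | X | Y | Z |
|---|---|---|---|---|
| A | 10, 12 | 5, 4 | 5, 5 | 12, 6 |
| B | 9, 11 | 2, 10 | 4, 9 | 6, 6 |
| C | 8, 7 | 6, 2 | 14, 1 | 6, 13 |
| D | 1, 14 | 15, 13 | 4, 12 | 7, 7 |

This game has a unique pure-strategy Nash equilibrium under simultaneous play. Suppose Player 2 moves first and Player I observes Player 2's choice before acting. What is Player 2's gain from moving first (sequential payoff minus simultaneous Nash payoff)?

Solve by backward induction (Player 2 leads).
- W: Player I compares 10, 9, 8, 1 and picks A; Player 2 would get 12.
- X: Player I compares 5, 2, 6, 15 and picks D; Player 2 would get 13.
- Y: Player I compares 5, 4, 14, 4 and picks C; Player 2 would get 1.
- Z: Player I compares 12, 6, 6, 7 and picks A; Player 2 would get 6.
Player 2's induced payoffs are 12, 13, 1, 6, so Player 2 commits to X. Subgame-perfect outcome: (D, X) with payoffs (15, 13).
For the simultaneous game, intersect best replies.
Player I's best replies: W→A; X→D; Y→C; Z→A.
Player 2's best replies: A→W; B→W; C→Z; D→W.
The unique mutual best reply is (A, W), giving (10, 12).
Player 2's commitment gain: 13 − 12 = 1.

1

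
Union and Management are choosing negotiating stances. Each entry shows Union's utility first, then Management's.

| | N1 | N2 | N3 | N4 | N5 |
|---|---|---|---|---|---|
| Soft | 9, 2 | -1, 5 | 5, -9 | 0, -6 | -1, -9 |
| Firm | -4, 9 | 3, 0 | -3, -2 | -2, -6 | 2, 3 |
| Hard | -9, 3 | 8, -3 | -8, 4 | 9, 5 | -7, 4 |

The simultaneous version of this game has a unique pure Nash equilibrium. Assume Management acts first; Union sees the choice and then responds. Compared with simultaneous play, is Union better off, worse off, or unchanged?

Union best-responds to each possible Management move:
- N1: BR = Soft, leader payoff 2.
- N2: BR = Hard, leader payoff -3.
- N3: BR = Soft, leader payoff -9.
- N4: BR = Hard, leader payoff 5.
- N5: BR = Firm, leader payoff 3.
Among 2, -3, -9, 5, 3, the best is 5 at N4. Subgame-perfect outcome: (Hard, N4) with payoffs (9, 5).
Under simultaneous play:
Union's best replies: N1→Soft; N2→Hard; N3→Soft; N4→Hard; N5→Firm.
Management's best replies: Soft→N2; Firm→N1; Hard→N4.
The unique mutual best reply is (Hard, N4), giving (9, 5).
Union earns 9 sequentially versus 9 at the Nash outcome: unchanged.

unchanged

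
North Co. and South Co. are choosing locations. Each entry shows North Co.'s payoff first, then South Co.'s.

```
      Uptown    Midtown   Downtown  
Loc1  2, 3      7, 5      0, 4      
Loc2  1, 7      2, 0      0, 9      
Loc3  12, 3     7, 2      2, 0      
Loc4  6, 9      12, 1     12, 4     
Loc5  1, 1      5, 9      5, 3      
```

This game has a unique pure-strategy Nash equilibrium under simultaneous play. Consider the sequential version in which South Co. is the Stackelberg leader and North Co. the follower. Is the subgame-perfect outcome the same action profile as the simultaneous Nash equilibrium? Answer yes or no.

Solve by backward induction (South Co. leads).
- Uptown: BR = Loc3, leader payoff 3.
- Midtown: BR = Loc4, leader payoff 1.
- Downtown: BR = Loc4, leader payoff 4.
Among 3, 1, 4, the best is 4 at Downtown. Subgame-perfect outcome: (Loc4, Downtown) with payoffs (12, 4).
Under simultaneous play:
North Co.'s best replies: Uptown→Loc3; Midtown→Loc4; Downtown→Loc4.
South Co.'s best replies: Loc1→Midtown; Loc2→Downtown; Loc3→Uptown; Loc4→Uptown; Loc5→Midtown.
Only (Loc3, Uptown) has each player best-responding; Nash payoffs (12, 3).
Sequential outcome (Loc4, Downtown) differs from the Nash profile (Loc3, Uptown).

no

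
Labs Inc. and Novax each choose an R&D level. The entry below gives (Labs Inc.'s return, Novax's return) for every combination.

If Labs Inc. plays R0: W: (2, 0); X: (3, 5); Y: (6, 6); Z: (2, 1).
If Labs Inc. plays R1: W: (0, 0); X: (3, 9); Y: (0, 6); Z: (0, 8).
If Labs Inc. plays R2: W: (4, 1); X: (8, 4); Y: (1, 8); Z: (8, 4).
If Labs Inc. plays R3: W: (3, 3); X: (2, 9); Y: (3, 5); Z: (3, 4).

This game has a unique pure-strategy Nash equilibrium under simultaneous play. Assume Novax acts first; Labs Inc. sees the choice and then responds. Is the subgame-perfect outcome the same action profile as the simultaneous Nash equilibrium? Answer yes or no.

Work backward from Labs Inc.'s decision.
- W: Labs Inc. compares 2, 0, 4, 3 and picks R2; Novax would get 1.
- X: Labs Inc. compares 3, 3, 8, 2 and picks R2; Novax would get 4.
- Y: Labs Inc. compares 6, 0, 1, 3 and picks R0; Novax would get 6.
- Z: Labs Inc. compares 2, 0, 8, 3 and picks R2; Novax would get 4.
Among 1, 4, 6, 4, the best is 6 at Y. Subgame-perfect outcome: (R0, Y) with payoffs (6, 6).
Now find the simultaneous Nash equilibrium.
Labs Inc.'s best replies: W→R2; X→R2; Y→R0; Z→R2.
Novax's best replies: R0→Y; R1→X; R2→Y; R3→X.
Only (R0, Y) has each player best-responding; Nash payoffs (6, 6).
Sequential outcome (R0, Y) coincides with the Nash profile (R0, Y).

yes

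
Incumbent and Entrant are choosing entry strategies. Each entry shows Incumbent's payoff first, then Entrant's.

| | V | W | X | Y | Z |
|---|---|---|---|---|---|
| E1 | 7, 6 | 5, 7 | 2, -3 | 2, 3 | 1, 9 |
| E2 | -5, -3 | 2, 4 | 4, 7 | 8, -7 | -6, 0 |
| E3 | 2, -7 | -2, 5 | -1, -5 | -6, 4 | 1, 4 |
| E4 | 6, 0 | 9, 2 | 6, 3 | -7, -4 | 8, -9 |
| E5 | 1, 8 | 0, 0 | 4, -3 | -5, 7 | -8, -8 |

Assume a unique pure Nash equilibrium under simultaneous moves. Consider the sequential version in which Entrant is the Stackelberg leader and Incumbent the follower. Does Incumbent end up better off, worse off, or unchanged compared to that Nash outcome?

better off

Work backward from Incumbent's decision.
- V: Incumbent compares 7, -5, 2, 6, 1 and picks E1; Entrant would get 6.
- W: Incumbent compares 5, 2, -2, 9, 0 and picks E4; Entrant would get 2.
- X: Incumbent compares 2, 4, -1, 6, 4 and picks E4; Entrant would get 3.
- Y: Incumbent compares 2, 8, -6, -7, -5 and picks E2; Entrant would get -7.
- Z: Incumbent compares 1, -6, 1, 8, -8 and picks E4; Entrant would get -9.
Entrant's induced payoffs are 6, 2, 3, -7, -9, so Entrant commits to V. Subgame-perfect outcome: (E1, V) with payoffs (7, 6).
For the simultaneous game, intersect best replies.
Incumbent's best replies: V→E1; W→E4; X→E4; Y→E2; Z→E4.
Entrant's best replies: E1→Z; E2→X; E3→W; E4→X; E5→V.
Only (E4, X) has each player best-responding; Nash payoffs (6, 3).
Incumbent earns 7 sequentially versus 6 at the Nash outcome: better off.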